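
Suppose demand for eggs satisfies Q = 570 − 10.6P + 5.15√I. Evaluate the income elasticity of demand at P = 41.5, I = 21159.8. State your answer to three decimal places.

At P = 41.5, I = 21159.8: Q = 879.240.
Holding P constant, ∂Q/∂I = 5.15/(2√I) = 0.017702.
η_I = (∂Q/∂I)·(I/Q) = 0.017702 × (21159.8/879.240) = 0.426.

0.426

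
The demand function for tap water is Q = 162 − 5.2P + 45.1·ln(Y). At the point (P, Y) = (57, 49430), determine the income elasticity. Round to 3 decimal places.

0.128

At P = 57, Y = 49430: Q = 353.055.
Holding P constant, ∂Q/∂Y = 45.1/Y = 0.000912401.
η_Y = (∂Q/∂Y)·(Y/Q) = 0.000912401 × (49430/353.055) = 0.128.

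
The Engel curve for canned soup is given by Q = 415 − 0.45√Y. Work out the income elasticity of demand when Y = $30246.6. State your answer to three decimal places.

-0.116

At Y = 30246.6: Q = 336.738.
dQ/dY = -0.45/(2√Y) = -0.00129373 at this income.
η = (dQ/dY)·(Y/Q) = -0.00129373 × (30246.6/336.738) = -0.116.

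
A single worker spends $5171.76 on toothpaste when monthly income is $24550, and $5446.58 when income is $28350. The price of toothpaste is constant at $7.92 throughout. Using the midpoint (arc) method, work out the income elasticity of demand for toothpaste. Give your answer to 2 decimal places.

With a constant price, Q₁ = 5171.76/7.92 = 653.000 and Q₂ = 5446.58/7.92 = 687.699 (equivalently, work directly with expenditure since P cancels).
Midpoint %ΔQ = (5446.58 − 5171.76)/5309.17 = 0.05176; midpoint %ΔI = (28350 − 24550)/26450 = 0.14367.
η = 0.05176 / 0.14367 = 0.36.

0.36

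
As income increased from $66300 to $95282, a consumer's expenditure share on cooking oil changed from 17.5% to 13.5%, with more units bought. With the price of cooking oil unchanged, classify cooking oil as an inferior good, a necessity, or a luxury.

necessity

Quantity rises but the budget share falls as income rises, so 0 < η < 1.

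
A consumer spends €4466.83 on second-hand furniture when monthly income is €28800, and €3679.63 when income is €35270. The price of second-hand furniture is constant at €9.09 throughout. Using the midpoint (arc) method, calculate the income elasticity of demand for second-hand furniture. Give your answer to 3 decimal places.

With a constant price, Q₁ = 4466.83/9.09 = 491.400 and Q₂ = 3679.63/9.09 = 404.800 (equivalently, work directly with expenditure since P cancels).
Midpoint %ΔQ = (3679.63 − 4466.83)/4073.23 = -0.19326; midpoint %ΔI = (35270 − 28800)/32035 = 0.20197.
η = -0.19326 / 0.20197 = -0.957.

-0.957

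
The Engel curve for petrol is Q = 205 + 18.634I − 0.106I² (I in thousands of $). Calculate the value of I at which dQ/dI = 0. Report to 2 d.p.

87.90

dQ/dI = 18.634 − 0.212I.
The good is inferior where dQ/dI < 0. Setting dQ/dI = 0 gives I = 18.634 / 0.212 = 87.90.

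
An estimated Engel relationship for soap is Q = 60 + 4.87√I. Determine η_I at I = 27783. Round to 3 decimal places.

0.466

At I = 27783: Q = 871.743.
dQ/dI = 4.87/(2√I) = 0.0146086 at this income.
η = (dQ/dI)·(I/Q) = 0.0146086 × (27783/871.743) = 0.466.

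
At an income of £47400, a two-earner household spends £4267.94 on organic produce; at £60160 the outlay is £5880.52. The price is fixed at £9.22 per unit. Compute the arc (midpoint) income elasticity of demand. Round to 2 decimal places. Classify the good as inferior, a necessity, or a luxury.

With a constant price, Q₁ = 4267.94/9.22 = 462.900 and Q₂ = 5880.52/9.22 = 637.800 (equivalently, work directly with expenditure since P cancels).
Midpoint %ΔQ = (5880.52 − 4267.94)/5074.23 = 0.31780; midpoint %ΔI = (60160 − 47400)/53780 = 0.23726.
η = 0.31780 / 0.23726 = 1.34.
η > 1 ⇒ luxury.

1.34 (luxury)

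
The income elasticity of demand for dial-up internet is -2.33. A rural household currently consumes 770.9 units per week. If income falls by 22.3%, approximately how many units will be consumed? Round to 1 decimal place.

1171.5

%ΔQ ≈ η × %ΔI = -2.33 × (-22.3%) = 51.959%.
New Q ≈ 770.9 × (1 + 0.51959) = 1171.5.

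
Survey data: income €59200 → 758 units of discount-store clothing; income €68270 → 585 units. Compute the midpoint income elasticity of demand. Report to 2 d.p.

-1.81

ΔQ = 585 − 758 = -173; midpoint Q̄ = (758 + 585)/2 = 671.5.
ΔI = 68270 − 59200 = 9070; midpoint Ī = (59200 + 68270)/2 = 63735.
η = (ΔQ/Q̄) ÷ (ΔI/Ī) = (-173/671.5) ÷ (9070/63735) = -1.81.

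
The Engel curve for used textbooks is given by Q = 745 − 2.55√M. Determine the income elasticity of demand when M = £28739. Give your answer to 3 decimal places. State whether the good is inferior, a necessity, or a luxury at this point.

At M = 28739: Q = 312.709.
dQ/dM = -2.55/(2√M) = -0.00752098 at this income.
η = (dQ/dM)·(M/Q) = -0.00752098 × (28739/312.709) = -0.691.
Since η < 0, the good is an inferior good.

-0.691 (inferior good)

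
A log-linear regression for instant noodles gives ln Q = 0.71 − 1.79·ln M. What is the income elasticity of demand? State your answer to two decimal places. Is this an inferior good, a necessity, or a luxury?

-1.79 (inferior good)

In a log-linear demand, the coefficient on ln M is the income elasticity.
So η = -1.79.
η < 0 ⇒ inferior good.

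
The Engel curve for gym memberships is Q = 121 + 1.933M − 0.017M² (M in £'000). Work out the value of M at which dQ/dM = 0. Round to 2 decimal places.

dQ/dM = 1.933 − 0.034M.
The good is inferior where dQ/dM < 0. Setting dQ/dM = 0 gives M = 1.933 / 0.034 = 56.85.

56.85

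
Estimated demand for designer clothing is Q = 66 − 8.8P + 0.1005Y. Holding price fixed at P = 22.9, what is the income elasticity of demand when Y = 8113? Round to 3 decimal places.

At P = 22.9, Y = 8113: Q = 679.837.
Holding P constant, ∂Q/∂Y = 0.1005.
η_Y = (∂Q/∂Y)·(Y/Q) = 0.1005 × (8113/679.837) = 1.199.

1.199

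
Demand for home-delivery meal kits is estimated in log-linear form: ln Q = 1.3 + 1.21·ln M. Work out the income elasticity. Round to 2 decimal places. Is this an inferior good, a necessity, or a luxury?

In a log-linear demand, the coefficient on ln M is the income elasticity.
So η = 1.21.
η > 1 ⇒ luxury.

1.21 (luxury)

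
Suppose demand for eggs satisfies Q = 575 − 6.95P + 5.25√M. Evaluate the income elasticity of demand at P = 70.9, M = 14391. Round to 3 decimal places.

At P = 70.9, M = 14391: Q = 712.048.
Holding P constant, ∂Q/∂M = 5.25/(2√M) = 0.0218818.
η_M = (∂Q/∂M)·(M/Q) = 0.0218818 × (14391/712.048) = 0.442.

0.442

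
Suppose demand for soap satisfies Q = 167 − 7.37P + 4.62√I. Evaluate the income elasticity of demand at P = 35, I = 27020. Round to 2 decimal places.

At P = 35, I = 27020: Q = 668.475.
Holding P constant, ∂Q/∂I = 4.62/(2√I) = 0.014053.
η_I = (∂Q/∂I)·(I/Q) = 0.014053 × (27020/668.475) = 0.57.

0.57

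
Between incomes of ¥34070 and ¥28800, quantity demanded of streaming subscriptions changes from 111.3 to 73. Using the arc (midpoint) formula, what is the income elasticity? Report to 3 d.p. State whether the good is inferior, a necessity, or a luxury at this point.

ΔQ = 73 − 111.3 = -38.3; midpoint Q̄ = (111.3 + 73)/2 = 92.15.
ΔI = 28800 − 34070 = -5270; midpoint Ī = (34070 + 28800)/2 = 31435.
η = (ΔQ/Q̄) ÷ (ΔI/Ī) = (-38.3/92.15) ÷ (-5270/31435) = 2.479.
η > 1 ⇒ luxury.

2.479 (luxury)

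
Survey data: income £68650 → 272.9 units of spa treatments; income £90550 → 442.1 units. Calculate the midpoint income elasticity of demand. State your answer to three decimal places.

1.720

ΔQ = 442.1 − 272.9 = 169.2; midpoint Q̄ = (272.9 + 442.1)/2 = 357.5.
ΔI = 90550 − 68650 = 21900; midpoint Ī = (68650 + 90550)/2 = 79600.
η = (ΔQ/Q̄) ÷ (ΔI/Ī) = (169.2/357.5) ÷ (21900/79600) = 1.720.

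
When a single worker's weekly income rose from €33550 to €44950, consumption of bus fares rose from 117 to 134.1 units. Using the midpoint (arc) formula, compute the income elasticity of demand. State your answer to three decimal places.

0.469

ΔQ = 134.1 − 117 = 17.1; midpoint Q̄ = (117 + 134.1)/2 = 125.55.
ΔI = 44950 − 33550 = 11400; midpoint Ī = (33550 + 44950)/2 = 39250.
η = (ΔQ/Q̄) ÷ (ΔI/Ī) = (17.1/125.55) ÷ (11400/39250) = 0.469.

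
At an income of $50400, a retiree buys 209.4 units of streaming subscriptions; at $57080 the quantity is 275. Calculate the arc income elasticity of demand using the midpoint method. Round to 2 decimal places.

2.18

ΔQ = 275 − 209.4 = 65.6; midpoint Q̄ = (209.4 + 275)/2 = 242.2.
ΔI = 57080 − 50400 = 6680; midpoint Ī = (50400 + 57080)/2 = 53740.
η = (ΔQ/Q̄) ÷ (ΔI/Ī) = (65.6/242.2) ÷ (6680/53740) = 2.18.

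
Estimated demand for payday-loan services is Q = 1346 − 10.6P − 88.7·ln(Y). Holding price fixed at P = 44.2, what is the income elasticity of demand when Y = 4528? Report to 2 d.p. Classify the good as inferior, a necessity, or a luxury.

At P = 44.2, Y = 4528: Q = 130.800.
Holding P constant, ∂Q/∂Y = -88.7/Y = -0.0195892.
η_Y = (∂Q/∂Y)·(Y/Q) = -0.0195892 × (4528/130.800) = -0.68.
Since η < 0, this is an inferior good.

-0.68 (inferior good)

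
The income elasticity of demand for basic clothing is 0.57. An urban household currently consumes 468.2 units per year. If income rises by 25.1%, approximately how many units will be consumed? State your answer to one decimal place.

%ΔQ ≈ η × %ΔI = 0.57 × 25.1% = 14.307%.
New Q ≈ 468.2 × (1 + 0.14307) = 535.2.

535.2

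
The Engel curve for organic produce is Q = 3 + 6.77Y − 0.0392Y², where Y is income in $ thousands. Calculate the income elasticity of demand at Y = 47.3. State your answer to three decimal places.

At Y = 47.3: Q = 235.5192.
dQ/dY = 6.77 − 0.0784Y = 3.06168.
η = (dQ/dY)·(Y/Q) = 3.06168 × (47.3/235.5192) = 0.615.

0.615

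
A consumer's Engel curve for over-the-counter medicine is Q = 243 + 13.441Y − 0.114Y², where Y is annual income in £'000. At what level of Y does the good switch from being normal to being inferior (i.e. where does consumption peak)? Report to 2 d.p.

dQ/dY = 13.441 − 0.228Y.
The good is inferior where dQ/dY < 0. Setting dQ/dY = 0 gives Y = 13.441 / 0.228 = 58.95.

58.95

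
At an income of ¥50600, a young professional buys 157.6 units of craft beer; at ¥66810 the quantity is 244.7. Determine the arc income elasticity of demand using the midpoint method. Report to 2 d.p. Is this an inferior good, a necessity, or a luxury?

1.57 (luxury)

ΔQ = 244.7 − 157.6 = 87.1; midpoint Q̄ = (157.6 + 244.7)/2 = 201.15.
ΔI = 66810 − 50600 = 16210; midpoint Ī = (50600 + 66810)/2 = 58705.
η = (ΔQ/Q̄) ÷ (ΔI/Ī) = (87.1/201.15) ÷ (16210/58705) = 1.57.
η > 1 ⇒ luxury.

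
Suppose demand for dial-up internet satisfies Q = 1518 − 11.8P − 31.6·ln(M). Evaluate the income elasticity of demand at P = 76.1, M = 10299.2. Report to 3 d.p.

-0.096

At P = 76.1, M = 10299.2: Q = 328.042.
Holding P constant, ∂Q/∂M = -31.6/M = -0.0030682.
η_M = (∂Q/∂M)·(M/Q) = -0.0030682 × (10299.2/328.042) = -0.096.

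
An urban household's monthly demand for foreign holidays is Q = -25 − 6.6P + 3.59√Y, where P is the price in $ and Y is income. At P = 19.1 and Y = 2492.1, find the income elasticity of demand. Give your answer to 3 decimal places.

At P = 19.1, Y = 2492.1: Q = 28.156.
Holding P constant, ∂Q/∂Y = 3.59/(2√Y) = 0.0359569.
η_Y = (∂Q/∂Y)·(Y/Q) = 0.0359569 × (2492.1/28.156) = 3.183.

3.183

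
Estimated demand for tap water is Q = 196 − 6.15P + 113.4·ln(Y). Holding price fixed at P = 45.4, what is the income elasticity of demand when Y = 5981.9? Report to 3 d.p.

0.126

At P = 45.4, Y = 5981.9: Q = 902.972.
Holding P constant, ∂Q/∂Y = 113.4/Y = 0.0189572.
η_Y = (∂Q/∂Y)·(Y/Q) = 0.0189572 × (5981.9/902.972) = 0.126.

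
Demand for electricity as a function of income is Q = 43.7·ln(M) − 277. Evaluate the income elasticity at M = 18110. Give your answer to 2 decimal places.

0.29

At M = 18110: Q = 151.444.
dQ/dM = 43.7/M = 0.00241303 at this income.
η = (dQ/dM)·(M/Q) = 0.00241303 × (18110/151.444) = 0.29.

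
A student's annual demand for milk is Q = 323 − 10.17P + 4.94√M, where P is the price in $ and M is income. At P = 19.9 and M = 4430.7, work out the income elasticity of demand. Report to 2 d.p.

0.37

At P = 19.9, M = 4430.7: Q = 449.441.
Holding P constant, ∂Q/∂M = 4.94/(2√M) = 0.0371074.
η_M = (∂Q/∂M)·(M/Q) = 0.0371074 × (4430.7/449.441) = 0.37.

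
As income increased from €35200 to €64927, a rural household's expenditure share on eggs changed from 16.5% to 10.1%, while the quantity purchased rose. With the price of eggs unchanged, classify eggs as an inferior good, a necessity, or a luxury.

Quantity rises but the budget share falls as income rises, so 0 < η < 1.

necessity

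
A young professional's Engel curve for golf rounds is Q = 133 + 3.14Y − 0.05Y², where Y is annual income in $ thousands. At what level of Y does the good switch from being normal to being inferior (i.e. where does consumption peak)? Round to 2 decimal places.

31.40

dQ/dY = 3.14 − 0.1Y.
The good is inferior where dQ/dY < 0. Setting dQ/dY = 0 gives Y = 3.14 / 0.1 = 31.40.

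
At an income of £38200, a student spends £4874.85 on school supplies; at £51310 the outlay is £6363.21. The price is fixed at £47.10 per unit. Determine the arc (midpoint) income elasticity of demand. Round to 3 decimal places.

With a constant price, Q₁ = 4874.85/47.10 = 103.500 and Q₂ = 6363.21/47.10 = 135.100 (equivalently, work directly with expenditure since P cancels).
Midpoint %ΔQ = (6363.21 − 4874.85)/5619.03 = 0.26488; midpoint %ΔI = (51310 − 38200)/44755 = 0.29293.
η = 0.26488 / 0.29293 = 0.904.

0.904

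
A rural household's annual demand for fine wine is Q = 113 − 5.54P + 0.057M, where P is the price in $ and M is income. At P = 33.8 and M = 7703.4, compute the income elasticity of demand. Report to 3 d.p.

At P = 33.8, M = 7703.4: Q = 364.842.
Holding P constant, ∂Q/∂M = 0.057.
η_M = (∂Q/∂M)·(M/Q) = 0.057 × (7703.4/364.842) = 1.204.

1.204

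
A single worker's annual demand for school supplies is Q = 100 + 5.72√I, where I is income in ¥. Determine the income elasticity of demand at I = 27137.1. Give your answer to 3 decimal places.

0.452

At I = 27137.1: Q = 1042.275.
dQ/dI = 5.72/(2√I) = 0.0173614 at this income.
η = (dQ/dI)·(I/Q) = 0.0173614 × (27137.1/1042.275) = 0.452.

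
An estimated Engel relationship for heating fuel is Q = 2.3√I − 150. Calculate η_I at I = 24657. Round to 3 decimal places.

At I = 24657: Q = 211.159.
dQ/dI = 2.3/(2√I) = 0.00732365 at this income.
η = (dQ/dI)·(I/Q) = 0.00732365 × (24657/211.159) = 0.855.

0.855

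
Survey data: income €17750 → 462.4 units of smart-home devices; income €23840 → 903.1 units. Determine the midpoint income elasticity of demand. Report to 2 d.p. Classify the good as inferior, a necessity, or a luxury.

2.20 (luxury)

ΔQ = 903.1 − 462.4 = 440.7; midpoint Q̄ = (462.4 + 903.1)/2 = 682.75.
ΔI = 23840 − 17750 = 6090; midpoint Ī = (17750 + 23840)/2 = 20795.
η = (ΔQ/Q̄) ÷ (ΔI/Ī) = (440.7/682.75) ÷ (6090/20795) = 2.20.
η > 1 ⇒ luxury.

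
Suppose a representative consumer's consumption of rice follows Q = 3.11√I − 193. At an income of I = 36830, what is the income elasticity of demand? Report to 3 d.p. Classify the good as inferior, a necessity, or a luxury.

At I = 36830: Q = 403.845.
dQ/dI = 3.11/(2√I) = 0.0081027 at this income.
η = (dQ/dI)·(I/Q) = 0.0081027 × (36830/403.845) = 0.739.
Since 0 < η < 1, the good is a necessity.

0.739 (necessity)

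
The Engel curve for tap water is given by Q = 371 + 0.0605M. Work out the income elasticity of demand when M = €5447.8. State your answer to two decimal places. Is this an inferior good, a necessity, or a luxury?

0.47 (necessity)

At M = 5447.8: Q = 700.592.
dQ/dM = 0.0605.
η = (dQ/dM)·(M/Q) = 0.0605 × (5447.8/700.592) = 0.47.
Since 0 < η < 1, the good is a necessity.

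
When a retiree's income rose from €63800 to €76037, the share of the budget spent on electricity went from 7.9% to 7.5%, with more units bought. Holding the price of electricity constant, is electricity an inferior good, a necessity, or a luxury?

Quantity rises but the budget share falls as income rises, so 0 < η < 1.

necessity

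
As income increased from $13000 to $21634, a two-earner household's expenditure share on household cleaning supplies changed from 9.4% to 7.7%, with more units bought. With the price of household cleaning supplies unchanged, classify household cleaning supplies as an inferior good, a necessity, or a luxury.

Quantity rises but the budget share falls as income rises, so 0 < η < 1.

necessity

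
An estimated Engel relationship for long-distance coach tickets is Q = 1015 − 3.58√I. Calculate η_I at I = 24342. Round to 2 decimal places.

-0.61

At I = 24342: Q = 456.451.
dQ/dI = -3.58/(2√I) = -0.0114729 at this income.
η = (dQ/dI)·(I/Q) = -0.0114729 × (24342/456.451) = -0.61.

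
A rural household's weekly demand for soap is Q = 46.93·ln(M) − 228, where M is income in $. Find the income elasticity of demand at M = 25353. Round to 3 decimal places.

0.189

At M = 25353: Q = 247.901.
dQ/dM = 46.93/M = 0.00185106 at this income.
η = (dQ/dM)·(M/Q) = 0.00185106 × (25353/247.901) = 0.189.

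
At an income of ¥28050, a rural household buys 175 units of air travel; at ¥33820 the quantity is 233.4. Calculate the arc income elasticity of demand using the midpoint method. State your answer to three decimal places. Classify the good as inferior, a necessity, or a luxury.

ΔQ = 233.4 − 175 = 58.4; midpoint Q̄ = (175 + 233.4)/2 = 204.2.
ΔI = 33820 − 28050 = 5770; midpoint Ī = (28050 + 33820)/2 = 30935.
η = (ΔQ/Q̄) ÷ (ΔI/Ī) = (58.4/204.2) ÷ (5770/30935) = 1.533.
η > 1 ⇒ luxury.

1.533 (luxury)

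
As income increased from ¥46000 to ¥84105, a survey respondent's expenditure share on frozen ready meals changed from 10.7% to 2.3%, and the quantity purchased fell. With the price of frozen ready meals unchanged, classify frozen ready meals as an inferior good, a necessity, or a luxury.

Quantity demanded falls as income rises, so η < 0.

inferior good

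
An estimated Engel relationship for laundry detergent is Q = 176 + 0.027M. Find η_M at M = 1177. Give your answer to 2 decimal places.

At M = 1177: Q = 207.779.
dQ/dM = 0.027.
η = (dQ/dM)·(M/Q) = 0.027 × (1177/207.779) = 0.15.

0.15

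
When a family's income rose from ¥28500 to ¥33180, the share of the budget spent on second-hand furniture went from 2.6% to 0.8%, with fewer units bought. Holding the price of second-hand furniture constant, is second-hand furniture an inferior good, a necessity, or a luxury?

inferior good

Quantity demanded falls as income rises, so η < 0.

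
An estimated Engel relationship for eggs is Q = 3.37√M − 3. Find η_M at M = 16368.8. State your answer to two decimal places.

0.50

At M = 16368.8: Q = 428.160.
dQ/dM = 3.37/(2√M) = 0.0131702 at this income.
η = (dQ/dM)·(M/Q) = 0.0131702 × (16368.8/428.160) = 0.50.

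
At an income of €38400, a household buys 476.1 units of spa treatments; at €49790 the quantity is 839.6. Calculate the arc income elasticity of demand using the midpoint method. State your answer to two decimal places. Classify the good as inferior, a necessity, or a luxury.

2.14 (luxury)

ΔQ = 839.6 − 476.1 = 363.5; midpoint Q̄ = (476.1 + 839.6)/2 = 657.85.
ΔI = 49790 − 38400 = 11390; midpoint Ī = (38400 + 49790)/2 = 44095.
η = (ΔQ/Q̄) ÷ (ΔI/Ī) = (363.5/657.85) ÷ (11390/44095) = 2.14.
η > 1 ⇒ luxury.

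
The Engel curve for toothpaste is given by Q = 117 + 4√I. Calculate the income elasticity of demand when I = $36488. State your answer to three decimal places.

0.434

At I = 36488: Q = 881.073.
dQ/dI = 4/(2√I) = 0.0104702 at this income.
η = (dQ/dI)·(I/Q) = 0.0104702 × (36488/881.073) = 0.434.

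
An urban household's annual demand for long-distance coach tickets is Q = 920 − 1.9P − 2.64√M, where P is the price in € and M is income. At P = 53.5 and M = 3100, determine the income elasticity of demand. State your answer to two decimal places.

At P = 53.5, M = 3100: Q = 671.361.
Holding P constant, ∂Q/∂M = -2.64/(2√M) = -0.0237079.
η_M = (∂Q/∂M)·(M/Q) = -0.0237079 × (3100/671.361) = -0.11.

-0.11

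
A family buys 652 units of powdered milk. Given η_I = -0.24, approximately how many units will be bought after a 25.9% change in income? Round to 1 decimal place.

%ΔQ ≈ η × %ΔI = -0.24 × 25.9% = -6.216%.
New Q ≈ 652 × (1 − 0.06216) = 611.5.

611.5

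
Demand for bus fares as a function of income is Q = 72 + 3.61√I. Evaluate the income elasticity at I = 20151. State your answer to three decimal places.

At I = 20151: Q = 584.455.
dQ/dI = 3.61/(2√I) = 0.0127154 at this income.
η = (dQ/dI)·(I/Q) = 0.0127154 × (20151/584.455) = 0.438.

0.438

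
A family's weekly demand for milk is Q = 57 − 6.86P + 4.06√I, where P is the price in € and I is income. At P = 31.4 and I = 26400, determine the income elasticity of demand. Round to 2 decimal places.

0.66

At P = 31.4, I = 26400: Q = 501.268.
Holding P constant, ∂Q/∂I = 4.06/(2√I) = 0.0124938.
η_I = (∂Q/∂I)·(I/Q) = 0.0124938 × (26400/501.268) = 0.66.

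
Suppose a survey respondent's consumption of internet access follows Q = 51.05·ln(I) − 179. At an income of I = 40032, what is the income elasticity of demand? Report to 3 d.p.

0.141

At I = 40032: Q = 361.999.
dQ/dI = 51.05/I = 0.00127523 at this income.
η = (dQ/dI)·(I/Q) = 0.00127523 × (40032/361.999) = 0.141.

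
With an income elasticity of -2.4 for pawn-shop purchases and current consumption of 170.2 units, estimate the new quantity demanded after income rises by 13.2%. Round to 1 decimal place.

%ΔQ ≈ η × %ΔI = -2.4 × 13.2% = -31.68%.
New Q ≈ 170.2 × (1 − 0.3168) = 116.3.

116.3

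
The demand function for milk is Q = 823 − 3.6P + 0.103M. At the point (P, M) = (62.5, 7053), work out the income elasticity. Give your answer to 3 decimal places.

0.548

At P = 62.5, M = 7053: Q = 1324.459.
Holding P constant, ∂Q/∂M = 0.103.
η_M = (∂Q/∂M)·(M/Q) = 0.103 × (7053/1324.459) = 0.548.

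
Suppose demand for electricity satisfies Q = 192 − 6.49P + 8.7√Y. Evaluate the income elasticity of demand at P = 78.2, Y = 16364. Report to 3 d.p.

0.698

At P = 78.2, Y = 16364: Q = 797.402.
Holding P constant, ∂Q/∂Y = 8.7/(2√Y) = 0.0340051.
η_Y = (∂Q/∂Y)·(Y/Q) = 0.0340051 × (16364/797.402) = 0.698.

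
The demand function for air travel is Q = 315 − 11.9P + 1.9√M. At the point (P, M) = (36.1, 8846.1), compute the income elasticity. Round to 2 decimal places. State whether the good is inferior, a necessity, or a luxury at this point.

1.39 (luxury)

At P = 36.1, M = 8846.1: Q = 64.112.
Holding P constant, ∂Q/∂M = 1.9/(2√M) = 0.0101006.
η_M = (∂Q/∂M)·(M/Q) = 0.0101006 × (8846.1/64.112) = 1.39.
Since η > 1, this is a luxury.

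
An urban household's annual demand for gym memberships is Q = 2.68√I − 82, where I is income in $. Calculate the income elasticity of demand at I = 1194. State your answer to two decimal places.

At I = 1194: Q = 10.606.
dQ/dI = 2.68/(2√I) = 0.0387795 at this income.
η = (dQ/dI)·(I/Q) = 0.0387795 × (1194/10.606) = 4.37.

4.37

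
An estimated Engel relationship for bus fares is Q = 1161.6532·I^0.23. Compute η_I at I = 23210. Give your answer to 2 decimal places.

0.23

For Q = A·I^β the income elasticity is constant and equal to β.
Here β = 0.23, so η = 0.23.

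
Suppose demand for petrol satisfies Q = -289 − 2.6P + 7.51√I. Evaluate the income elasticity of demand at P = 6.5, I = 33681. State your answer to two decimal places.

At P = 6.5, I = 33681: Q = 1072.364.
Holding P constant, ∂Q/∂I = 7.51/(2√I) = 0.0204606.
η_I = (∂Q/∂I)·(I/Q) = 0.0204606 × (33681/1072.364) = 0.64.

0.64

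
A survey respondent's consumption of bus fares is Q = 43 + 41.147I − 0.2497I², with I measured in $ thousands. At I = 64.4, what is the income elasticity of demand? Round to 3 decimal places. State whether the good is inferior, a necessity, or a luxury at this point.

0.349 (necessity)

At I = 64.4: Q = 1657.2710.
dQ/dI = 41.147 − 0.4994I = 8.98564.
η = (dQ/dI)·(I/Q) = 8.98564 × (64.4/1657.2710) = 0.349.
0 < η < 1 ⇒ necessity.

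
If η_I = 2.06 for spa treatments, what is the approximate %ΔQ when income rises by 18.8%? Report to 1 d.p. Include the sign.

38.7%

%ΔQ ≈ η × %ΔI = 2.06 × 18.8% = 38.7%.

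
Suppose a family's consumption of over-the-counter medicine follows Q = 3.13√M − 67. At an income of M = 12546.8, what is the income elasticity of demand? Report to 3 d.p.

0.618

At M = 12546.8: Q = 283.599.
dQ/dM = 3.13/(2√M) = 0.0139717 at this income.
η = (dQ/dM)·(M/Q) = 0.0139717 × (12546.8/283.599) = 0.618.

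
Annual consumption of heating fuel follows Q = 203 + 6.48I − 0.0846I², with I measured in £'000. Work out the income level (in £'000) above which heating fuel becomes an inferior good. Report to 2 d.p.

dQ/dI = 6.48 − 0.1692I.
The good is inferior where dQ/dI < 0. Setting dQ/dI = 0 gives I = 6.48 / 0.1692 = 38.30.

38.30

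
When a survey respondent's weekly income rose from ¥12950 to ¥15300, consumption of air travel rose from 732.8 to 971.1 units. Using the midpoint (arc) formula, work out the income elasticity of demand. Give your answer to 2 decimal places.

1.68

ΔQ = 971.1 − 732.8 = 238.3; midpoint Q̄ = (732.8 + 971.1)/2 = 851.95.
ΔI = 15300 − 12950 = 2350; midpoint Ī = (12950 + 15300)/2 = 14125.
η = (ΔQ/Q̄) ÷ (ΔI/Ī) = (238.3/851.95) ÷ (2350/14125) = 1.68.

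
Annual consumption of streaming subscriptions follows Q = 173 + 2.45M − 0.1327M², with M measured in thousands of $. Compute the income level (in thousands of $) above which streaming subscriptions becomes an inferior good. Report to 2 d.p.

9.23

dQ/dM = 2.45 − 0.2654M.
The good is inferior where dQ/dM < 0. Setting dQ/dM = 0 gives M = 2.45 / 0.2654 = 9.23.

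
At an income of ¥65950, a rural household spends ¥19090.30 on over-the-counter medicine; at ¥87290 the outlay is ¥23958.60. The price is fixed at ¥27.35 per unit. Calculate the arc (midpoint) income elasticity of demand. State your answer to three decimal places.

With a constant price, Q₁ = 19090.30/27.35 = 698.000 and Q₂ = 23958.60/27.35 = 876.000 (equivalently, work directly with expenditure since P cancels).
Midpoint %ΔQ = (23958.60 − 19090.30)/21524.45 = 0.22618; midpoint %ΔI = (87290 − 65950)/76620 = 0.27852.
η = 0.22618 / 0.27852 = 0.812.

0.812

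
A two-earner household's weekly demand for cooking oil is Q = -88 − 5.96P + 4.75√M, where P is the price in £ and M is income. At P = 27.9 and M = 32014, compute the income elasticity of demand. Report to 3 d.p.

0.713

At P = 27.9, M = 32014: Q = 595.608.
Holding P constant, ∂Q/∂M = 4.75/(2√M) = 0.0132738.
η_M = (∂Q/∂M)·(M/Q) = 0.0132738 × (32014/595.608) = 0.713.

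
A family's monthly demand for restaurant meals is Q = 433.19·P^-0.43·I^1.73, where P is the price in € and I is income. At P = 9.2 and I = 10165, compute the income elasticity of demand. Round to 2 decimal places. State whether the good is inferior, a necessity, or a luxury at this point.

1.73 (luxury)

For a multiplicative demand Q = A·P^α·I^β, the income elasticity is β everywhere.
Here β = 1.73, so η = 1.73.
Since η > 1, this is a luxury.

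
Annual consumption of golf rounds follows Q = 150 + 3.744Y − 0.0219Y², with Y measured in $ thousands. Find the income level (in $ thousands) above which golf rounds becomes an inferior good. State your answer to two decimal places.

dQ/dY = 3.744 − 0.0438Y.
The good is inferior where dQ/dY < 0. Setting dQ/dY = 0 gives Y = 3.744 / 0.0438 = 85.48.

85.48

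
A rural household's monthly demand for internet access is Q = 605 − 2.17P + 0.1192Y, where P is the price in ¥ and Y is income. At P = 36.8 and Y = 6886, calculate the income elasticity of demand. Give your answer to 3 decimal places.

At P = 36.8, Y = 6886: Q = 1345.955.
Holding P constant, ∂Q/∂Y = 0.1192.
η_Y = (∂Q/∂Y)·(Y/Q) = 0.1192 × (6886/1345.955) = 0.610.

0.610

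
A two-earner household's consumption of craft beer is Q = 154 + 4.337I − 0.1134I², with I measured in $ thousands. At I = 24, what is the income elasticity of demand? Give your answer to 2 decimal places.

At I = 24: Q = 192.7696.
dQ/dI = 4.337 − 0.2268I = -1.10620.
η = (dQ/dI)·(I/Q) = -1.10620 × (24/192.7696) = -0.14.

-0.14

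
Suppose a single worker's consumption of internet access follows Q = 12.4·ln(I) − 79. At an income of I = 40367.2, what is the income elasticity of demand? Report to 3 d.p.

At I = 40367.2: Q = 52.512.
dQ/dI = 12.4/I = 0.00030718 at this income.
η = (dQ/dI)·(I/Q) = 0.00030718 × (40367.2/52.512) = 0.236.

0.236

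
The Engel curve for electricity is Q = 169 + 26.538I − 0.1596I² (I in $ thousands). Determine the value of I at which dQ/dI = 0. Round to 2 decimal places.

83.14

dQ/dI = 26.538 − 0.3192I.
The good is inferior where dQ/dI < 0. Setting dQ/dI = 0 gives I = 26.538 / 0.3192 = 83.14.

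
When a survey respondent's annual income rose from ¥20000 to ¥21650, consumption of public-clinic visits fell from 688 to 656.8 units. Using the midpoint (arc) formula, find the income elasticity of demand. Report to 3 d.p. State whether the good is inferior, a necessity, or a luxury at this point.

ΔQ = 656.8 − 688 = -31.2; midpoint Q̄ = (688 + 656.8)/2 = 672.4.
ΔI = 21650 − 20000 = 1650; midpoint Ī = (20000 + 21650)/2 = 20825.
η = (ΔQ/Q̄) ÷ (ΔI/Ī) = (-31.2/672.4) ÷ (1650/20825) = -0.586.
η < 0 ⇒ inferior good.

-0.586 (inferior good)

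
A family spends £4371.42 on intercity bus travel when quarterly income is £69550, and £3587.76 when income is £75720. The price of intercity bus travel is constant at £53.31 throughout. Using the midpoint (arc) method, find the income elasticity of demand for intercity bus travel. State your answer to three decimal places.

With a constant price, Q₁ = 4371.42/53.31 = 82.000 and Q₂ = 3587.76/53.31 = 67.300 (equivalently, work directly with expenditure since P cancels).
Midpoint %ΔQ = (3587.76 − 4371.42)/3979.59 = -0.19692; midpoint %ΔI = (75720 − 69550)/72635 = 0.08495.
η = -0.19692 / 0.08495 = -2.318.

-2.318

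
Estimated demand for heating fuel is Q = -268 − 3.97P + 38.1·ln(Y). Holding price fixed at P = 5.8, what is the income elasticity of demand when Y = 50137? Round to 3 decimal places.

At P = 5.8, Y = 50137: Q = 121.312.
Holding P constant, ∂Q/∂Y = 38.1/Y = 0.000759918.
η_Y = (∂Q/∂Y)·(Y/Q) = 0.000759918 × (50137/121.312) = 0.314.

0.314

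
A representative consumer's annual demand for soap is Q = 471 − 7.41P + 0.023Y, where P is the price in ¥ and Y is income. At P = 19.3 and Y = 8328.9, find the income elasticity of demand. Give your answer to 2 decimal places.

At P = 19.3, Y = 8328.9: Q = 519.552.
Holding P constant, ∂Q/∂Y = 0.023.
η_Y = (∂Q/∂Y)·(Y/Q) = 0.023 × (8328.9/519.552) = 0.37.

0.37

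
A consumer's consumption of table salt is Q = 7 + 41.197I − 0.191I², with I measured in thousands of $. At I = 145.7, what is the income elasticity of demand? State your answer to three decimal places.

-1.078

At I = 145.7: Q = 1954.7613.
dQ/dI = 41.197 − 0.382I = -14.46040.
η = (dQ/dI)·(I/Q) = -14.46040 × (145.7/1954.7613) = -1.078.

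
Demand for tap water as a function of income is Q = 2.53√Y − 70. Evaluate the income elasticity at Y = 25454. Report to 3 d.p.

At Y = 25454: Q = 333.644.
dQ/dY = 2.53/(2√Y) = 0.00792889 at this income.
η = (dQ/dY)·(Y/Q) = 0.00792889 × (25454/333.644) = 0.605.

0.605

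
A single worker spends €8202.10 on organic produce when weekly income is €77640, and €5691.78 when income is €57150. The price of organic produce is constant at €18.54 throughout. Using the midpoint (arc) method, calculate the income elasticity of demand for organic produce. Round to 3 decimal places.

1.189

With a constant price, Q₁ = 8202.10/18.54 = 442.400 and Q₂ = 5691.78/18.54 = 307.000 (equivalently, work directly with expenditure since P cancels).
Midpoint %ΔQ = (5691.78 − 8202.10)/6946.94 = -0.36136; midpoint %ΔI = (57150 − 77640)/67395 = -0.30403.
η = -0.36136 / -0.30403 = 1.189.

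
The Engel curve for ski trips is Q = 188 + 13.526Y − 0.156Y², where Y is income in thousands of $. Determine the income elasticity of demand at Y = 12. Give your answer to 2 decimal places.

0.36

At Y = 12: Q = 327.8480.
dQ/dY = 13.526 − 0.312Y = 9.78200.
η = (dQ/dY)·(Y/Q) = 9.78200 × (12/327.8480) = 0.36.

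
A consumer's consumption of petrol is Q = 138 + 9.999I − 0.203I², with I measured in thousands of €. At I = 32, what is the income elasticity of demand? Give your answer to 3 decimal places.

-0.383

At I = 32: Q = 250.0960.
dQ/dI = 9.999 − 0.406I = -2.99300.
η = (dQ/dI)·(I/Q) = -2.99300 × (32/250.0960) = -0.383.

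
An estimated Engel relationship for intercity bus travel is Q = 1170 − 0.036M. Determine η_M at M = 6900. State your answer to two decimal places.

At M = 6900: Q = 921.600.
dQ/dM = −0.036.
η = (dQ/dM)·(M/Q) = -0.036 × (6900/921.600) = -0.27.

-0.27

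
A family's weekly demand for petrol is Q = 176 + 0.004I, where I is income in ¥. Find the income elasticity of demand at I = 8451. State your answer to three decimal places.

At I = 8451: Q = 209.804.
dQ/dI = 0.004.
η = (dQ/dI)·(I/Q) = 0.004 × (8451/209.804) = 0.161.

0.161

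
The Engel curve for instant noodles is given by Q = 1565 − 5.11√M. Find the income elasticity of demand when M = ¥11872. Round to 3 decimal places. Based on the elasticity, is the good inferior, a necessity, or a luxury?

At M = 11872: Q = 1008.221.
dQ/dM = -5.11/(2√M) = -0.0234493 at this income.
η = (dQ/dM)·(M/Q) = -0.0234493 × (11872/1008.221) = -0.276.
Since η < 0, the good is an inferior good.

-0.276 (inferior good)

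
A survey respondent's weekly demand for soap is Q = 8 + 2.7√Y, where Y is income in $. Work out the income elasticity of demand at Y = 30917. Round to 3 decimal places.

0.492

At Y = 30917: Q = 482.747.
dQ/dY = 2.7/(2√Y) = 0.00767777 at this income.
η = (dQ/dY)·(Y/Q) = 0.00767777 × (30917/482.747) = 0.492.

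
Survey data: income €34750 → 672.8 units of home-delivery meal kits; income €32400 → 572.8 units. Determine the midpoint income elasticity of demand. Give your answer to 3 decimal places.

ΔQ = 572.8 − 672.8 = -100; midpoint Q̄ = (672.8 + 572.8)/2 = 622.8.
ΔI = 32400 − 34750 = -2350; midpoint Ī = (34750 + 32400)/2 = 33575.
η = (ΔQ/Q̄) ÷ (ΔI/Ī) = (-100/622.8) ÷ (-2350/33575) = 2.294.

2.294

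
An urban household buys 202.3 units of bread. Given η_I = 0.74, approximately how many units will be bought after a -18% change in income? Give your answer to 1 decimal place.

%ΔQ ≈ η × %ΔI = 0.74 × (-18%) = -13.32%.
New Q ≈ 202.3 × (1 − 0.1332) = 175.4.

175.4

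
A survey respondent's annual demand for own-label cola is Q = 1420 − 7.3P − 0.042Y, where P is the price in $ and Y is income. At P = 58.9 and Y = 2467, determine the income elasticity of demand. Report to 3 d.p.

At P = 58.9, Y = 2467: Q = 886.416.
Holding P constant, ∂Q/∂Y = −0.042.
η_Y = (∂Q/∂Y)·(Y/Q) = -0.042 × (2467/886.416) = -0.117.

-0.117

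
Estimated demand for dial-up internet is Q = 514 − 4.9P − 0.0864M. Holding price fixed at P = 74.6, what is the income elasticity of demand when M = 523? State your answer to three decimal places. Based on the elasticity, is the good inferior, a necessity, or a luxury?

At P = 74.6, M = 523: Q = 103.273.
Holding P constant, ∂Q/∂M = −0.0864.
η_M = (∂Q/∂M)·(M/Q) = -0.0864 × (523/103.273) = -0.438.
Since η < 0, this is an inferior good.

-0.438 (inferior good)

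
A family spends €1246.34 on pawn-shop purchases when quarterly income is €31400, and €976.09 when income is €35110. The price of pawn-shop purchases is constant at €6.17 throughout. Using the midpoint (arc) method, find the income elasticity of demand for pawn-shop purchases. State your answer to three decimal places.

-2.180

With a constant price, Q₁ = 1246.34/6.17 = 202.000 and Q₂ = 976.09/6.17 = 158.199 (equivalently, work directly with expenditure since P cancels).
Midpoint %ΔQ = (976.09 − 1246.34)/1111.21 = -0.24320; midpoint %ΔI = (35110 − 31400)/33255 = 0.11156.
η = -0.24320 / 0.11156 = -2.180.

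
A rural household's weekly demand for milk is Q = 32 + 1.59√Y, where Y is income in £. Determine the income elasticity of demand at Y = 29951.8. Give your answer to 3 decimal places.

At Y = 29951.8: Q = 307.175.
dQ/dY = 1.59/(2√Y) = 0.00459363 at this income.
η = (dQ/dY)·(Y/Q) = 0.00459363 × (29951.8/307.175) = 0.448.

0.448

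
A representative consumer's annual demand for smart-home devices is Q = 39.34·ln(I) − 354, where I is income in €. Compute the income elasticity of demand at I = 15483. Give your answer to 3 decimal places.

At I = 15483: Q = 25.533.
dQ/dI = 39.34/I = 0.00254085 at this income.
η = (dQ/dI)·(I/Q) = 0.00254085 × (15483/25.533) = 1.541.

1.541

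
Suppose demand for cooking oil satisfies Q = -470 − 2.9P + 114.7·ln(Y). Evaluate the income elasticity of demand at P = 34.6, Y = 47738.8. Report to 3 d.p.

0.172

At P = 34.6, Y = 47738.8: Q = 665.380.
Holding P constant, ∂Q/∂Y = 114.7/Y = 0.00240266.
η_Y = (∂Q/∂Y)·(Y/Q) = 0.00240266 × (47738.8/665.380) = 0.172.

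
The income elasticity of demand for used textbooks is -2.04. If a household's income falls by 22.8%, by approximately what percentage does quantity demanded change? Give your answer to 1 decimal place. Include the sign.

%ΔQ ≈ η × %ΔI = -2.04 × (-22.8%) = 46.5%.

46.5%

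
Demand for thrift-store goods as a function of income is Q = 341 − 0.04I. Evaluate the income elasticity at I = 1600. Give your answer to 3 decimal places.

-0.231

At I = 1600: Q = 277.000.
dQ/dI = −0.04.
η = (dQ/dI)·(I/Q) = -0.04 × (1600/277.000) = -0.231.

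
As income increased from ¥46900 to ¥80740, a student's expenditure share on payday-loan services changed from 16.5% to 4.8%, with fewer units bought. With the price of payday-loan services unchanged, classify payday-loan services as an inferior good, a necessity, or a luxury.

inferior good

Quantity demanded falls as income rises, so η < 0.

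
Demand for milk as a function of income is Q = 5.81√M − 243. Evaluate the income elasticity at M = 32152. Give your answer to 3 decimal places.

At M = 32152: Q = 798.790.
dQ/dM = 5.81/(2√M) = 0.016201 at this income.
η = (dQ/dM)·(M/Q) = 0.016201 × (32152/798.790) = 0.652.

0.652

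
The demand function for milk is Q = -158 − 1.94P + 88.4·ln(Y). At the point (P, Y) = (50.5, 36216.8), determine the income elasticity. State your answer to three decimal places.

At P = 50.5, Y = 36216.8: Q = 671.989.
Holding P constant, ∂Q/∂Y = 88.4/Y = 0.00244086.
η_Y = (∂Q/∂Y)·(Y/Q) = 0.00244086 × (36216.8/671.989) = 0.132.

0.132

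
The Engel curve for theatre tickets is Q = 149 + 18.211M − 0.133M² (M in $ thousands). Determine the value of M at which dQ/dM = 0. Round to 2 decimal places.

dQ/dM = 18.211 − 0.266M.
The good is inferior where dQ/dM < 0. Setting dQ/dM = 0 gives M = 18.211 / 0.266 = 68.46.

68.46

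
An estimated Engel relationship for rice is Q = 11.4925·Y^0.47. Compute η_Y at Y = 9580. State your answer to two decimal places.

For Q = A·Y^β the income elasticity is constant and equal to β.
Here β = 0.47, so η = 0.47.

0.47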